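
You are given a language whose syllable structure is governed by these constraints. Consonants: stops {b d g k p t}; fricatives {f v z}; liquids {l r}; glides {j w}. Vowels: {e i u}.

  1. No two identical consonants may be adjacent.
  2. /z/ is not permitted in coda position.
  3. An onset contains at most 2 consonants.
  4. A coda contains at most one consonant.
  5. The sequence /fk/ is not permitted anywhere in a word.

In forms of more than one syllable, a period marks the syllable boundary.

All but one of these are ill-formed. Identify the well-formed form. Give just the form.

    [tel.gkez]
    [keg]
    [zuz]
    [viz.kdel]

[keg]

[tel.gkez] — violates constraint 2: syllable 2 coda contains /z/ → ill-formed
[keg] — σ1 onset /k/, coda /g/ ok → well-formed
[zuz] — violates constraint 2: syllable 1 coda contains /z/ → ill-formed
[viz.kdel] — violates constraint 2: syllable 1 coda contains /z/ → ill-formed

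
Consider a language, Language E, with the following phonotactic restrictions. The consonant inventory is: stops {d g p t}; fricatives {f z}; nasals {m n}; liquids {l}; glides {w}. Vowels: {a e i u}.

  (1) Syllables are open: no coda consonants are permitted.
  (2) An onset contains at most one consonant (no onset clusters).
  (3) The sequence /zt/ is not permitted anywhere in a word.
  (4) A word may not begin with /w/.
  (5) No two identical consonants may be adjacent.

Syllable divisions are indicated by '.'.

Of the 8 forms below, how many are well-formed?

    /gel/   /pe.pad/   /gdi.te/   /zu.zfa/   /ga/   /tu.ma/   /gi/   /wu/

/gel/ — violates constraint 1: syllable 1 coda /l/ has 1 consonant (> 0) → ill-formed
/pe.pad/ — violates constraint 1: syllable 2 coda /d/ has 1 consonant (> 0) → ill-formed
/gdi.te/ — violates constraint 2: syllable 1 onset /gd/ has 2 consonants (> 1) → ill-formed
/zu.zfa/ — violates constraint 2: syllable 2 onset /zf/ has 2 consonants (> 1) → ill-formed
/ga/ — σ1 onset /g/, coda /∅/ ok → well-formed
/tu.ma/ — σ1 onset /t/, coda /∅/ ok; σ2 onset /m/, coda /∅/ ok → well-formed
/gi/ — σ1 onset /g/, coda /∅/ ok → well-formed
/wu/ — violates constraint 4: word begins with /w/ → ill-formed
Well-formed: /ga/, /tu.ma/, /gi/ → 3.

3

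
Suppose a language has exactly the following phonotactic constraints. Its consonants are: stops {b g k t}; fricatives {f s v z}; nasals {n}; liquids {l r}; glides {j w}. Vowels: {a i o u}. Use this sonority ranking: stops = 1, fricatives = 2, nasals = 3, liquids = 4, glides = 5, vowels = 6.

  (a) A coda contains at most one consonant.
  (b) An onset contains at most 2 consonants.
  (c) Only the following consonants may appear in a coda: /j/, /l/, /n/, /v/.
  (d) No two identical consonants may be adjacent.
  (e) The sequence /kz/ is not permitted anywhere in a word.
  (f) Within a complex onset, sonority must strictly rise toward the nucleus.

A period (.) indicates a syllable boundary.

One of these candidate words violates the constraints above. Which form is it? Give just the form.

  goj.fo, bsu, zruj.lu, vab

vab

goj.fo — σ1 onset /g/, coda /j/ ok; σ2 onset /f/, coda /∅/ ok → permitted
bsu — σ1 onset /bs/ (1→2 rises), coda /∅/ ok → permitted
zruj.lu — σ1 onset /zr/ (2→4 rises), coda /j/ ok; σ2 onset /l/, coda /∅/ ok → permitted
vab — violates constraint (c): syllable 1 coda contains /b/, which is not a licensed coda consonant → not permitted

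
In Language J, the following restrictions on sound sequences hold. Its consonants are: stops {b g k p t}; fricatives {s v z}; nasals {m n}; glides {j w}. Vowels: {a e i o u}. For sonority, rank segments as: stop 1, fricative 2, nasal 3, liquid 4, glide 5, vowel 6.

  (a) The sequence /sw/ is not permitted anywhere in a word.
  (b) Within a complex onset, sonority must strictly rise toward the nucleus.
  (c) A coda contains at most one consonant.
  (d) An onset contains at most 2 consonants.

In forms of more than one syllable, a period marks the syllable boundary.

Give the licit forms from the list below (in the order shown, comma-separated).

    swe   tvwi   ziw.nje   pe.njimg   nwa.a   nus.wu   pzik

ziw.nje, nwa.a, pzik

swe — violates constraint (a): contains banned sequence /sw/ → illicit
tvwi — violates constraint (d): syllable 1 onset /tvw/ has 3 consonants (> 2) → illicit
ziw.nje — σ1 onset /z/, coda /w/ ok; σ2 onset /nj/ (3→5 rises), coda /∅/ ok → licit
pe.njimg — violates constraint (c): syllable 2 coda /mg/ has 2 consonants (> 1) → illicit
nwa.a — σ1 onset /nw/ (3→5 rises), coda /∅/ ok; σ2 onset /∅/, coda /∅/ ok → licit
nus.wu — violates constraint (a): contains banned sequence /sw/ → illicit
pzik — σ1 onset /pz/ (1→2 rises), coda /k/ ok → licit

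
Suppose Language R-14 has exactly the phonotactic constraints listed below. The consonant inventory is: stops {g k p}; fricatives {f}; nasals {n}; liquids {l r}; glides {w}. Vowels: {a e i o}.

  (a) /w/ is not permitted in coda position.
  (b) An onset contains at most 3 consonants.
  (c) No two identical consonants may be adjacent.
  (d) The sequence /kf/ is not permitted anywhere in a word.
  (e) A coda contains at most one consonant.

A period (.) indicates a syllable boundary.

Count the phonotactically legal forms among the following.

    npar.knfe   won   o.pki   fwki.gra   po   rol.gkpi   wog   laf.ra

8

npar.knfe — σ1 onset /np/ (2C), coda /r/ ok; σ2 onset /knf/ (3C), coda /∅/ ok → phonotactically legal
won — σ1 onset /w/, coda /n/ ok → phonotactically legal
o.pki — σ1 onset /∅/, coda /∅/ ok; σ2 onset /pk/ (2C), coda /∅/ ok → phonotactically legal
fwki.gra — σ1 onset /fwk/ (3C), coda /∅/ ok; σ2 onset /gr/ (2C), coda /∅/ ok → phonotactically legal
po — σ1 onset /p/, coda /∅/ ok → phonotactically legal
rol.gkpi — σ1 onset /r/, coda /l/ ok; σ2 onset /gkp/ (3C), coda /∅/ ok → phonotactically legal
wog — σ1 onset /w/, coda /g/ ok → phonotactically legal
laf.ra — σ1 onset /l/, coda /f/ ok; σ2 onset /r/, coda /∅/ ok → phonotactically legal
Phonotactically legal: npar.knfe, won, o.pki, fwki.gra, po, rol.gkpi, wog, laf.ra → 8.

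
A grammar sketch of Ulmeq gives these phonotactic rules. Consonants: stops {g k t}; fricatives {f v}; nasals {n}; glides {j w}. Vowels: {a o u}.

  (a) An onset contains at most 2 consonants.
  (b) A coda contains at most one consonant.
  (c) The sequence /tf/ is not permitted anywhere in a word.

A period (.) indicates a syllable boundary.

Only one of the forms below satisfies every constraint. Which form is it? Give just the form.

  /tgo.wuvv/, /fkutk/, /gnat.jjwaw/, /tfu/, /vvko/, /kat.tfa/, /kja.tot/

/tgo.wuvv/ — violates constraint (b): syllable 2 coda /vv/ has 2 consonants (> 1) → not permitted
/fkutk/ — violates constraint (b): syllable 1 coda /tk/ has 2 consonants (> 1) → not permitted
/gnat.jjwaw/ — violates constraint (a): syllable 2 onset /jjw/ has 3 consonants (> 2) → not permitted
/tfu/ — violates constraint (c): contains banned sequence /tf/ → not permitted
/vvko/ — violates constraint (a): syllable 1 onset /vvk/ has 3 consonants (> 2) → not permitted
/kat.tfa/ — violates constraint (c): contains banned sequence /tf/ → not permitted
/kja.tot/ — σ1 onset /kj/ (2C), coda /∅/ ok; σ2 onset /t/, coda /t/ ok → permitted

/kja.tot/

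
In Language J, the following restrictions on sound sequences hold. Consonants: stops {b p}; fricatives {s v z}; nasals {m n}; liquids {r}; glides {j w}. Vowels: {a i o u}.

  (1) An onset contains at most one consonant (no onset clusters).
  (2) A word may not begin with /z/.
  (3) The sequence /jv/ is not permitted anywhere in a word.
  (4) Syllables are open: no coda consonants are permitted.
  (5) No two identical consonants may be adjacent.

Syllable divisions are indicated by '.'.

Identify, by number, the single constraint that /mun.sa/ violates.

/mun.sa/: syllable 1 coda /n/ has 1 consonant (> 0).
This is a violation of constraint 4: "Syllables are open: no coda consonants are permitted."
The remaining constraints (1, 2, 3, 5) are satisfied.

4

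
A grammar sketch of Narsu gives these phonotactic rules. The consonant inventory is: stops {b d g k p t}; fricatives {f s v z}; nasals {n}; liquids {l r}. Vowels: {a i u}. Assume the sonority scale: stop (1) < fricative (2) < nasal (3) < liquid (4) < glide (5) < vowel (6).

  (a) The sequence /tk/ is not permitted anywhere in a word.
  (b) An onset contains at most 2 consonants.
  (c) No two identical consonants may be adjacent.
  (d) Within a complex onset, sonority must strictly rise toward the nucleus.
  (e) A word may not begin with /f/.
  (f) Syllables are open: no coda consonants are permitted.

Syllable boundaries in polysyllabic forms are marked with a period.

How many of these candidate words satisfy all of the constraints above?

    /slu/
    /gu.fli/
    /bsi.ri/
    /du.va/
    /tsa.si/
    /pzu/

/slu/ — σ1 onset /sl/ (2→4 rises), coda /∅/ ok → permitted
/gu.fli/ — σ1 onset /g/, coda /∅/ ok; σ2 onset /fl/ (2→4 rises), coda /∅/ ok → permitted
/bsi.ri/ — σ1 onset /bs/ (1→2 rises), coda /∅/ ok; σ2 onset /r/, coda /∅/ ok → permitted
/du.va/ — σ1 onset /d/, coda /∅/ ok; σ2 onset /v/, coda /∅/ ok → permitted
/tsa.si/ — σ1 onset /ts/ (1→2 rises), coda /∅/ ok; σ2 onset /s/, coda /∅/ ok → permitted
/pzu/ — σ1 onset /pz/ (1→2 rises), coda /∅/ ok → permitted
Permitted: /slu/, /gu.fli/, /bsi.ri/, /du.va/, /tsa.si/, /pzu/ → 6.

6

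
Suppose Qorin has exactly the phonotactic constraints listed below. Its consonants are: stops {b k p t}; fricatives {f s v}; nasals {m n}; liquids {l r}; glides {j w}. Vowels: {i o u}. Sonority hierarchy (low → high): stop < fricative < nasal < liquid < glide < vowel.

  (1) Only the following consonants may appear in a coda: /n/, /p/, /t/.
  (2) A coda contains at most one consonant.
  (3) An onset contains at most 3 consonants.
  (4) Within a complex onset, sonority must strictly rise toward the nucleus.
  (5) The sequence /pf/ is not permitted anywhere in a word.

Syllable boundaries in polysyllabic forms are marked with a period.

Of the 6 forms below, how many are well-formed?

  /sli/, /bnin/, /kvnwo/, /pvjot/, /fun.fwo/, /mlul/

4

/sli/ — σ1 onset /sl/ (2→4 rises), coda /∅/ ok → well-formed
/bnin/ — σ1 onset /bn/ (1→3 rises), coda /n/ ok → well-formed
/kvnwo/ — violates constraint 3: syllable 1 onset /kvnw/ has 4 consonants (> 3) → ill-formed
/pvjot/ — σ1 onset /pvj/ (1→2→5 rises), coda /t/ ok → well-formed
/fun.fwo/ — σ1 onset /f/, coda /n/ ok; σ2 onset /fw/ (2→5 rises), coda /∅/ ok → well-formed
/mlul/ — violates constraint 1: syllable 1 coda contains /l/, which is not a licensed coda consonant → ill-formed
Well-formed: /sli/, /bnin/, /pvjot/, /fun.fwo/ → 4.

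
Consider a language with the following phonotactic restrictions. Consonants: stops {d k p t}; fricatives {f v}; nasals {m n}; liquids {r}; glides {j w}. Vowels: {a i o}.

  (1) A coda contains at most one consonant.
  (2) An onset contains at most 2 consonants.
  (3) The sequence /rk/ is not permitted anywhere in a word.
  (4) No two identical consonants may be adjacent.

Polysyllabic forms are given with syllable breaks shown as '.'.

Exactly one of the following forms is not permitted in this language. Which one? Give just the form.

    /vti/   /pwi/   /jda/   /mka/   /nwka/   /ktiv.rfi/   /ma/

/nwka/

/vti/ — σ1 onset /vt/ (2C), coda /∅/ ok → permitted
/pwi/ — σ1 onset /pw/ (2C), coda /∅/ ok → permitted
/jda/ — σ1 onset /jd/ (2C), coda /∅/ ok → permitted
/mka/ — σ1 onset /mk/ (2C), coda /∅/ ok → permitted
/nwka/ — violates constraint 2: syllable 1 onset /nwk/ has 3 consonants (> 2) → not permitted
/ktiv.rfi/ — σ1 onset /kt/ (2C), coda /v/ ok; σ2 onset /rf/ (2C), coda /∅/ ok → permitted
/ma/ — σ1 onset /m/, coda /∅/ ok → permitted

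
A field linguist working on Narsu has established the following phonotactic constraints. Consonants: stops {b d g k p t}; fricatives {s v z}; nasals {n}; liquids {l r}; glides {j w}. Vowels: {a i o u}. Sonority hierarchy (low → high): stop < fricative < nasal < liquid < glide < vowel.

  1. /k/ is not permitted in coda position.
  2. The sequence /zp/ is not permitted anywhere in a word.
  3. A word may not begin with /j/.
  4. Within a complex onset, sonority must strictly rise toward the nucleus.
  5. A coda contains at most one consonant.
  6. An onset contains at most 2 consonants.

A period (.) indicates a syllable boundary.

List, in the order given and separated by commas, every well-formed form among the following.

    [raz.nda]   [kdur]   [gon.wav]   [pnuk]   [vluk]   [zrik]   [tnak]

[gon.wav]

[raz.nda] — violates constraint 4: syllable 2 onset /nd/: /n/ (nasal, 3) → /d/ (stop, 1) does not rise → ill-formed
[kdur] — violates constraint 4: syllable 1 onset /kd/: /k/ (stop, 1) → /d/ (stop, 1) does not rise → ill-formed
[gon.wav] — σ1 onset /g/, coda /n/ ok; σ2 onset /w/, coda /v/ ok → well-formed
[pnuk] — violates constraint 1: syllable 1 coda contains /k/ → ill-formed
[vluk] — violates constraint 1: syllable 1 coda contains /k/ → ill-formed
[zrik] — violates constraint 1: syllable 1 coda contains /k/ → ill-formed
[tnak] — violates constraint 1: syllable 1 coda contains /k/ → ill-formed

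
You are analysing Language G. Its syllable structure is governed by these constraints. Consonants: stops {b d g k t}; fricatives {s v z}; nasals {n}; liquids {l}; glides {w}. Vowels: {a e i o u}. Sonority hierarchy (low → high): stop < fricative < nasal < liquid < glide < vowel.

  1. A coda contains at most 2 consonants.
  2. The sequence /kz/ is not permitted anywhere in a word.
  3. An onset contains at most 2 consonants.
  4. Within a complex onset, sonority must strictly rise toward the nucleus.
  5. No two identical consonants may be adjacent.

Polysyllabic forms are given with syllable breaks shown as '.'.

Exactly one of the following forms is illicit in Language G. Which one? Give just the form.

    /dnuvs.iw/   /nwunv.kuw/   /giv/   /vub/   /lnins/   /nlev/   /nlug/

/lnins/

/dnuvs.iw/ — σ1 onset /dn/ (1→3 rises), coda /vs/ (2C) ok; σ2 onset /∅/, coda /w/ ok → licit
/nwunv.kuw/ — σ1 onset /nw/ (3→5 rises), coda /nv/ (2C) ok; σ2 onset /k/, coda /w/ ok → licit
/giv/ — σ1 onset /g/, coda /v/ ok → licit
/vub/ — σ1 onset /v/, coda /b/ ok → licit
/lnins/ — violates constraint 4: syllable 1 onset /ln/: /l/ (liquid, 4) → /n/ (nasal, 3) does not rise → illicit
/nlev/ — σ1 onset /nl/ (3→4 rises), coda /v/ ok → licit
/nlug/ — σ1 onset /nl/ (3→4 rises), coda /g/ ok → licit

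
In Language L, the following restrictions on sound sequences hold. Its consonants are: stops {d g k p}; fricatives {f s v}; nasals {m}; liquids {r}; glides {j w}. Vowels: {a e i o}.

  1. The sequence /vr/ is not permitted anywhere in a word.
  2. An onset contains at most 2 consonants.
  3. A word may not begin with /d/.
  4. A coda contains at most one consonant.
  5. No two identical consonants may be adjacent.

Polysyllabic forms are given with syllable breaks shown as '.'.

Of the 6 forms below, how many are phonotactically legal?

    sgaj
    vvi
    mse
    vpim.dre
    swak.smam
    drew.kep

4

sgaj — σ1 onset /sg/ (2C), coda /j/ ok → phonotactically legal
vvi — violates constraint 5: adjacent identical consonants /vv/ → phonotactically illegal
mse — σ1 onset /ms/ (2C), coda /∅/ ok → phonotactically legal
vpim.dre — σ1 onset /vp/ (2C), coda /m/ ok; σ2 onset /dr/ (2C), coda /∅/ ok → phonotactically legal
swak.smam — σ1 onset /sw/ (2C), coda /k/ ok; σ2 onset /sm/ (2C), coda /m/ ok → phonotactically legal
drew.kep — violates constraint 3: word begins with /d/ → phonotactically illegal
Phonotactically legal: sgaj, mse, vpim.dre, swak.smam → 4.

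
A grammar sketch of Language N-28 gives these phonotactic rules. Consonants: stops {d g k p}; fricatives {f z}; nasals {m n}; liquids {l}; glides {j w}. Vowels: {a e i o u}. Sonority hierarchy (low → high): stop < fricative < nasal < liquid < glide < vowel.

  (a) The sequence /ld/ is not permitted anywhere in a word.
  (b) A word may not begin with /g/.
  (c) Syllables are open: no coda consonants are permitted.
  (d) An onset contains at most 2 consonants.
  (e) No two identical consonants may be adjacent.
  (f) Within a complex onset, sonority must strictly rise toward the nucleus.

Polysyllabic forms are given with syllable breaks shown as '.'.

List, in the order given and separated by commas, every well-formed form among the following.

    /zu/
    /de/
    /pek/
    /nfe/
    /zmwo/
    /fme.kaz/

/zu/ — σ1 onset /z/, coda /∅/ ok → well-formed
/de/ — σ1 onset /d/, coda /∅/ ok → well-formed
/pek/ — violates constraint (c): syllable 1 coda /k/ has 1 consonant (> 0) → ill-formed
/nfe/ — violates constraint (f): syllable 1 onset /nf/: /n/ (nasal, 3) → /f/ (fricative, 2) does not rise → ill-formed
/zmwo/ — violates constraint (d): syllable 1 onset /zmw/ has 3 consonants (> 2) → ill-formed
/fme.kaz/ — violates constraint (c): syllable 2 coda /z/ has 1 consonant (> 0) → ill-formed

/zu/, /de/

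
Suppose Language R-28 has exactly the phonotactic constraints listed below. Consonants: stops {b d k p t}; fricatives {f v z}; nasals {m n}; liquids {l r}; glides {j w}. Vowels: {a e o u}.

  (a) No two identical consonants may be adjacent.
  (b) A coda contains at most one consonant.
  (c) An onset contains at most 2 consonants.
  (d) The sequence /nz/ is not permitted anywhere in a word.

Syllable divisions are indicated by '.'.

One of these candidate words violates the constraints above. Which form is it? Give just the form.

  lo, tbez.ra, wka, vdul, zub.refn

lo — σ1 onset /l/, coda /∅/ ok → phonotactically legal
tbez.ra — σ1 onset /tb/ (2C), coda /z/ ok; σ2 onset /r/, coda /∅/ ok → phonotactically legal
wka — σ1 onset /wk/ (2C), coda /∅/ ok → phonotactically legal
vdul — σ1 onset /vd/ (2C), coda /l/ ok → phonotactically legal
zub.refn — violates constraint (b): syllable 2 coda /fn/ has 2 consonants (> 1) → phonotactically illegal

zub.refn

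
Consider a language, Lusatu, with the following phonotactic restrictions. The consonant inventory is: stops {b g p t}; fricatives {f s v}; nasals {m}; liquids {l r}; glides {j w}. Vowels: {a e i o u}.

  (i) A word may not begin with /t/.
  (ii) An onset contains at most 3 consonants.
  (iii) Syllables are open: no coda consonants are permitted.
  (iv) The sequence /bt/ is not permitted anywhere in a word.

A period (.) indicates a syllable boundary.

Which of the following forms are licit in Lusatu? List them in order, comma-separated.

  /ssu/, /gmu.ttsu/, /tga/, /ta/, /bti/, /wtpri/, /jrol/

/ssu/ — σ1 onset /ss/ (2C), coda /∅/ ok → licit
/gmu.ttsu/ — σ1 onset /gm/ (2C), coda /∅/ ok; σ2 onset /tts/ (3C), coda /∅/ ok → licit
/tga/ — violates constraint (i): word begins with /t/ → illicit
/ta/ — violates constraint (i): word begins with /t/ → illicit
/bti/ — violates constraint (iv): contains banned sequence /bt/ → illicit
/wtpri/ — violates constraint (ii): syllable 1 onset /wtpr/ has 4 consonants (> 3) → illicit
/jrol/ — violates constraint (iii): syllable 1 coda /l/ has 1 consonant (> 0) → illicit

/ssu/, /gmu.ttsu/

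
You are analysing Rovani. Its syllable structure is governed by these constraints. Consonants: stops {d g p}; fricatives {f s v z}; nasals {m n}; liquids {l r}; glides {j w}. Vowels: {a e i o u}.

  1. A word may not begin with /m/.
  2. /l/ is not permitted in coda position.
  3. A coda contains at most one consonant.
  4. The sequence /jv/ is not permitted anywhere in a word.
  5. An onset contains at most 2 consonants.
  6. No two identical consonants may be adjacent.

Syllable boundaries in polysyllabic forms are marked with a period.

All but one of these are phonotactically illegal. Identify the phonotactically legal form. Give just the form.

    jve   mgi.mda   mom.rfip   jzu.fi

jzu.fi

jve — violates constraint 4: contains banned sequence /jv/ → phonotactically illegal
mgi.mda — violates constraint 1: word begins with /m/ → phonotactically illegal
mom.rfip — violates constraint 1: word begins with /m/ → phonotactically illegal
jzu.fi — σ1 onset /jz/ (2C), coda /∅/ ok; σ2 onset /f/, coda /∅/ ok → phonotactically legal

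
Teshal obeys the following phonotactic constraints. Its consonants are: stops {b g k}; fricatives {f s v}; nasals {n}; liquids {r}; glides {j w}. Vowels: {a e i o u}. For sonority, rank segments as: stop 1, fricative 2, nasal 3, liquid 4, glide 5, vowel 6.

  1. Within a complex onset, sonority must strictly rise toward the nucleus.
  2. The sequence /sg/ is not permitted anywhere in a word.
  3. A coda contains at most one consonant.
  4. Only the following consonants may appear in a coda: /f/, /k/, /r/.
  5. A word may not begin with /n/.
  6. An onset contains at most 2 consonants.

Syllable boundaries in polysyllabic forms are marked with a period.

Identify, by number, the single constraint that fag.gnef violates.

4

fag.gnef: syllable 1 coda contains /g/, which is not a licensed coda consonant.
This is a violation of constraint 4: "Only the following consonants may appear in a coda: /f/, /k/, /r/."
The remaining constraints (1, 2, 3, 5, 6) are satisfied.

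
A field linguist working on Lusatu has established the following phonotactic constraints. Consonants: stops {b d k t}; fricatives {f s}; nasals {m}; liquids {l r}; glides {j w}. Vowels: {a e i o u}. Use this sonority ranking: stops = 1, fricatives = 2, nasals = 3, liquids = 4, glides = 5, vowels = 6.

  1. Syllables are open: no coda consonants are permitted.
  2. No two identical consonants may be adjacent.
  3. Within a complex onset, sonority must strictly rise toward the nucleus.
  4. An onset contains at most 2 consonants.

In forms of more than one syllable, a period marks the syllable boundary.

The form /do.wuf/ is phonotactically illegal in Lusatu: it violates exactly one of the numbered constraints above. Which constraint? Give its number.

1

/do.wuf/: syllable 2 coda /f/ has 1 consonant (> 0).
This is a violation of constraint 1: "Syllables are open: no coda consonants are permitted."
The remaining constraints (2, 3, 4) are satisfied.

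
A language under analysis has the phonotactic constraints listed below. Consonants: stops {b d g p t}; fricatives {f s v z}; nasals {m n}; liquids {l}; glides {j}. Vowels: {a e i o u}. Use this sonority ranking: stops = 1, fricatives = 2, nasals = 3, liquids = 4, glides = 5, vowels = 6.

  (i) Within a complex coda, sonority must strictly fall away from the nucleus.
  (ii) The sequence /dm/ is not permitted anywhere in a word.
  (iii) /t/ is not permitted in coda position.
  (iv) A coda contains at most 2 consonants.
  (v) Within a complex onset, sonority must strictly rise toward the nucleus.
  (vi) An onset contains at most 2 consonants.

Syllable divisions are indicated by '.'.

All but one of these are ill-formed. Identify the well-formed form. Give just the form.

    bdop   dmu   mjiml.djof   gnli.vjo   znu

znu

bdop — violates constraint (v): syllable 1 onset /bd/: /b/ (stop, 1) → /d/ (stop, 1) does not rise → ill-formed
dmu — violates constraint (ii): contains banned sequence /dm/ → ill-formed
mjiml.djof — violates constraint (i): syllable 1 coda /ml/: /m/ (nasal, 3) → /l/ (liquid, 4) does not fall → ill-formed
gnli.vjo — violates constraint (vi): syllable 1 onset /gnl/ has 3 consonants (> 2) → ill-formed
znu — σ1 onset /zn/ (2→3 rises), coda /∅/ ok → well-formed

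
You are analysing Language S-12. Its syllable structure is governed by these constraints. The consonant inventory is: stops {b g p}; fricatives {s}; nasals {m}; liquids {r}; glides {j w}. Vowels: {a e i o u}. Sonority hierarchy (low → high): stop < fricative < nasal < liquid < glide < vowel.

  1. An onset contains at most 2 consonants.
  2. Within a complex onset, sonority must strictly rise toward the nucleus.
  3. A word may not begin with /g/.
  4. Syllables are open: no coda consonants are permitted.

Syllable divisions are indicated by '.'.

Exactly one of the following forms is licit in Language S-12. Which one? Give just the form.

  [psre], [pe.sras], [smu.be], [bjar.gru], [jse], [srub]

[psre] — violates constraint 1: syllable 1 onset /psr/ has 3 consonants (> 2) → illicit
[pe.sras] — violates constraint 4: syllable 2 coda /s/ has 1 consonant (> 0) → illicit
[smu.be] — σ1 onset /sm/ (2→3 rises), coda /∅/ ok; σ2 onset /b/, coda /∅/ ok → licit
[bjar.gru] — violates constraint 4: syllable 1 coda /r/ has 1 consonant (> 0) → illicit
[jse] — violates constraint 2: syllable 1 onset /js/: /j/ (glide, 5) → /s/ (fricative, 2) does not rise → illicit
[srub] — violates constraint 4: syllable 1 coda /b/ has 1 consonant (> 0) → illicit

[smu.be]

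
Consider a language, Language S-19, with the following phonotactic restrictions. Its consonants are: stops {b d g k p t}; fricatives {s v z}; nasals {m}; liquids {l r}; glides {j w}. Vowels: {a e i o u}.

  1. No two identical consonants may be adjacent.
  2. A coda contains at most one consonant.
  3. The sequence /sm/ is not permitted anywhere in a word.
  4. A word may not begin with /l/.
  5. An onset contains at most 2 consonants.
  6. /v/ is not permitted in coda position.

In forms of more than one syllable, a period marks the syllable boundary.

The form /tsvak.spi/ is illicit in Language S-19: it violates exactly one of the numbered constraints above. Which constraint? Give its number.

5

/tsvak.spi/: syllable 1 onset /tsv/ has 3 consonants (> 2).
This is a violation of constraint 5: "An onset contains at most 2 consonants."
The remaining constraints (1, 2, 3, 4, 6) are satisfied.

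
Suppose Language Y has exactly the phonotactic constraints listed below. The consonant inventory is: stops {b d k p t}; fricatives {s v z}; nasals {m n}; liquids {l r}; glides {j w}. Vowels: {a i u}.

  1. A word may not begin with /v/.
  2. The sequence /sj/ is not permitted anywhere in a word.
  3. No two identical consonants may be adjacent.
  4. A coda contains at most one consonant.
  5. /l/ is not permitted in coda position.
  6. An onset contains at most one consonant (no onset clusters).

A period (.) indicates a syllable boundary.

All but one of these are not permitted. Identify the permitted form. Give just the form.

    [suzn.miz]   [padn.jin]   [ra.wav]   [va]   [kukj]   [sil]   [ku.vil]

[ra.wav]

[suzn.miz] — violates constraint 4: syllable 1 coda /zn/ has 2 consonants (> 1) → not permitted
[padn.jin] — violates constraint 4: syllable 1 coda /dn/ has 2 consonants (> 1) → not permitted
[ra.wav] — σ1 onset /r/, coda /∅/ ok; σ2 onset /w/, coda /v/ ok → permitted
[va] — violates constraint 1: word begins with /v/ → not permitted
[kukj] — violates constraint 4: syllable 1 coda /kj/ has 2 consonants (> 1) → not permitted
[sil] — violates constraint 5: syllable 1 coda contains /l/ → not permitted
[ku.vil] — violates constraint 5: syllable 2 coda contains /l/ → not permitted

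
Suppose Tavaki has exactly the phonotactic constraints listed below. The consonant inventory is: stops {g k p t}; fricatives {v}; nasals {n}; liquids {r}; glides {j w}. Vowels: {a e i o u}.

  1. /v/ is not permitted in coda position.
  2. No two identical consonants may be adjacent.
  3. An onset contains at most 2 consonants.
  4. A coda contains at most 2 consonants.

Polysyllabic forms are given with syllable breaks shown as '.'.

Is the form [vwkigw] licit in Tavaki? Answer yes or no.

no

[vwkigw] — violates constraint 3: syllable 1 onset /vwk/ has 3 consonants (> 2) → illicit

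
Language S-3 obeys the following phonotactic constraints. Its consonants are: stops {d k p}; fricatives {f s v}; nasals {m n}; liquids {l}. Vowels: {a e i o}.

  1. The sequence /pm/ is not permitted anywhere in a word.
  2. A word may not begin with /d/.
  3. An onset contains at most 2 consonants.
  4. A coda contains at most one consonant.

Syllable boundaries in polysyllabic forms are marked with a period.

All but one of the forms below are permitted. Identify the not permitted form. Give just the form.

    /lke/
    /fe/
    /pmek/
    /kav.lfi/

/pmek/

/lke/ — σ1 onset /lk/ (2C), coda /∅/ ok → permitted
/fe/ — σ1 onset /f/, coda /∅/ ok → permitted
/pmek/ — violates constraint 1: contains banned sequence /pm/ → not permitted
/kav.lfi/ — σ1 onset /k/, coda /v/ ok; σ2 onset /lf/ (2C), coda /∅/ ok → permitted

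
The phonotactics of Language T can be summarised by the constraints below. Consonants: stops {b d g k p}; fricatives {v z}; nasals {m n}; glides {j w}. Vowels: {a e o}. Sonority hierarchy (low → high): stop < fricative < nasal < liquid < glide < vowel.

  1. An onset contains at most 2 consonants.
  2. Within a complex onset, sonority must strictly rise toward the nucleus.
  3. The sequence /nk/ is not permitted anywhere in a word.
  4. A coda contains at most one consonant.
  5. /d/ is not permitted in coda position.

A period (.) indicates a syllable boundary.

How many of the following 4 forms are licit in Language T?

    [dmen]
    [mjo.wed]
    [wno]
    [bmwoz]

[dmen] — σ1 onset /dm/ (1→3 rises), coda /n/ ok → licit
[mjo.wed] — violates constraint 5: syllable 2 coda contains /d/ → illicit
[wno] — violates constraint 2: syllable 1 onset /wn/: /w/ (glide, 5) → /n/ (nasal, 3) does not rise → illicit
[bmwoz] — violates constraint 1: syllable 1 onset /bmw/ has 3 consonants (> 2) → illicit
Licit: [dmen] → 1.

1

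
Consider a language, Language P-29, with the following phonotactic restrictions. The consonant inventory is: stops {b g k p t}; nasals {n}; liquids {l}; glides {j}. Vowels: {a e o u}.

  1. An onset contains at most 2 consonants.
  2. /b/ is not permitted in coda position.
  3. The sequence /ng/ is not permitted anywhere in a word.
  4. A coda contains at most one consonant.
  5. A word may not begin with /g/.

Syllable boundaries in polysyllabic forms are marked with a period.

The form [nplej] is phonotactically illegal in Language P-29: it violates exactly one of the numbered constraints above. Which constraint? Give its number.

[nplej]: syllable 1 onset /npl/ has 3 consonants (> 2).
This is a violation of constraint 1: "An onset contains at most 2 consonants."
The remaining constraints (2, 3, 4, 5) are satisfied.

1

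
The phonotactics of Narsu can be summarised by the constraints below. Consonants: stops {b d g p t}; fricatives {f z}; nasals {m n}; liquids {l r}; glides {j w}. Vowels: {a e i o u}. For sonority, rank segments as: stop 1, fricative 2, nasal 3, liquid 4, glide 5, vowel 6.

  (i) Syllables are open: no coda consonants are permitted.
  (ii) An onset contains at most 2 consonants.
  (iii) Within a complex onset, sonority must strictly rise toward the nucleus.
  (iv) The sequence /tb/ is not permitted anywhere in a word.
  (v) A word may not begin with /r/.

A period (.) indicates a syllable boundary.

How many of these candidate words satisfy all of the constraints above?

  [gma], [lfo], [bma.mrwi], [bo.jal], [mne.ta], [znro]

[gma] — σ1 onset /gm/ (1→3 rises), coda /∅/ ok → licit
[lfo] — violates constraint (iii): syllable 1 onset /lf/: /l/ (liquid, 4) → /f/ (fricative, 2) does not rise → illicit
[bma.mrwi] — violates constraint (ii): syllable 2 onset /mrw/ has 3 consonants (> 2) → illicit
[bo.jal] — violates constraint (i): syllable 2 coda /l/ has 1 consonant (> 0) → illicit
[mne.ta] — violates constraint (iii): syllable 1 onset /mn/: /m/ (nasal, 3) → /n/ (nasal, 3) does not rise → illicit
[znro] — violates constraint (ii): syllable 1 onset /znr/ has 3 consonants (> 2) → illicit
Licit: [gma] → 1.

1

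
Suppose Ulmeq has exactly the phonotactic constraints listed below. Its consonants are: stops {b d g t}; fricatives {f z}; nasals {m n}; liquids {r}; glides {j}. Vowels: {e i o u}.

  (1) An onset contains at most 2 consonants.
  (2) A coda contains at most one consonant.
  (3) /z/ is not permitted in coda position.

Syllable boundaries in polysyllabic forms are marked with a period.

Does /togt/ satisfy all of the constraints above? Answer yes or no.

no

/togt/ — violates constraint 2: syllable 1 coda /gt/ has 2 consonants (> 1) → ill-formed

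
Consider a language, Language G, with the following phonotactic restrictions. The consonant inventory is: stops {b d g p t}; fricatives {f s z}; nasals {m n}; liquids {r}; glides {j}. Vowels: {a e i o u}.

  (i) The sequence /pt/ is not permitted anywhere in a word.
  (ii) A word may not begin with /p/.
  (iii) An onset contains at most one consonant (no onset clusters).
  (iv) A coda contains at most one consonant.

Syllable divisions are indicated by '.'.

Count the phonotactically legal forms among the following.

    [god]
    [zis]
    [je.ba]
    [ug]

4

[god] — σ1 onset /g/, coda /d/ ok → phonotactically legal
[zis] — σ1 onset /z/, coda /s/ ok → phonotactically legal
[je.ba] — σ1 onset /j/, coda /∅/ ok; σ2 onset /b/, coda /∅/ ok → phonotactically legal
[ug] — σ1 onset /∅/, coda /g/ ok → phonotactically legal
Phonotactically legal: [god], [zis], [je.ba], [ug] → 4.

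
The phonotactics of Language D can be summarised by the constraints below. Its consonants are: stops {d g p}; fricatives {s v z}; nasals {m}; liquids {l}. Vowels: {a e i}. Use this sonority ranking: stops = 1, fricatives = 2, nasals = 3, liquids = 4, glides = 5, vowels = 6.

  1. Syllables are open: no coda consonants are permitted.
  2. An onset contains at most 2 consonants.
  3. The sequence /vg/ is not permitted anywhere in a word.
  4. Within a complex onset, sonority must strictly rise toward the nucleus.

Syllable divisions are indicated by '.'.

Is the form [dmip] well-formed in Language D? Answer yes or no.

[dmip] — violates constraint 1: syllable 1 coda /p/ has 1 consonant (> 0) → ill-formed

no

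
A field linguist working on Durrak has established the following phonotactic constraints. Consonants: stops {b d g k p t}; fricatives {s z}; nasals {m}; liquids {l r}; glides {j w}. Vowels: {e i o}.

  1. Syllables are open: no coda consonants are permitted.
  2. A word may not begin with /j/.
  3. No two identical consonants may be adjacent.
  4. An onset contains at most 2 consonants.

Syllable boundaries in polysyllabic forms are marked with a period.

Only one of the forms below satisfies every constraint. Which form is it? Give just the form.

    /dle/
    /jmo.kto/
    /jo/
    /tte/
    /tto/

/dle/

/dle/ — σ1 onset /dl/ (2C), coda /∅/ ok → permitted
/jmo.kto/ — violates constraint 2: word begins with /j/ → not permitted
/jo/ — violates constraint 2: word begins with /j/ → not permitted
/tte/ — violates constraint 3: adjacent identical consonants /tt/ → not permitted
/tto/ — violates constraint 3: adjacent identical consonants /tt/ → not permitted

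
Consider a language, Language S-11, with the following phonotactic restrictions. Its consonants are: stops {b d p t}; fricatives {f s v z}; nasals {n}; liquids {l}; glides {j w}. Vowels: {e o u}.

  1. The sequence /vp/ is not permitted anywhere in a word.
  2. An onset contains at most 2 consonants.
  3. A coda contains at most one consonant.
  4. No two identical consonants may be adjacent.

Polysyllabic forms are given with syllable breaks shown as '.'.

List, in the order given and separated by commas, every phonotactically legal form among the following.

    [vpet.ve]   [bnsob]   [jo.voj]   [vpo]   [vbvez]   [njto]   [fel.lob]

[vpet.ve] — violates constraint 1: contains banned sequence /vp/ → phonotactically illegal
[bnsob] — violates constraint 2: syllable 1 onset /bns/ has 3 consonants (> 2) → phonotactically illegal
[jo.voj] — σ1 onset /j/, coda /∅/ ok; σ2 onset /v/, coda /j/ ok → phonotactically legal
[vpo] — violates constraint 1: contains banned sequence /vp/ → phonotactically illegal
[vbvez] — violates constraint 2: syllable 1 onset /vbv/ has 3 consonants (> 2) → phonotactically illegal
[njto] — violates constraint 2: syllable 1 onset /njt/ has 3 consonants (> 2) → phonotactically illegal
[fel.lob] — violates constraint 4: adjacent identical consonants /ll/ → phonotactically illegal

[jo.voj]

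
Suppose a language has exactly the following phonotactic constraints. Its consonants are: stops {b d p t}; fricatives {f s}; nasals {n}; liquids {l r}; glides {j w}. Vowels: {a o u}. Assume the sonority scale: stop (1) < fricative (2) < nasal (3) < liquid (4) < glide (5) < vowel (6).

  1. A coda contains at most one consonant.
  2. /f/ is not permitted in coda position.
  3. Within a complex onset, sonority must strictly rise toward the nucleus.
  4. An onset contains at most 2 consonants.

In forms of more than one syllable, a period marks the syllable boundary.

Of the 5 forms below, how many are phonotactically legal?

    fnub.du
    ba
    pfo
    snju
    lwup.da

4

fnub.du — σ1 onset /fn/ (2→3 rises), coda /b/ ok; σ2 onset /d/, coda /∅/ ok → phonotactically legal
ba — σ1 onset /b/, coda /∅/ ok → phonotactically legal
pfo — σ1 onset /pf/ (1→2 rises), coda /∅/ ok → phonotactically legal
snju — violates constraint 4: syllable 1 onset /snj/ has 3 consonants (> 2) → phonotactically illegal
lwup.da — σ1 onset /lw/ (4→5 rises), coda /p/ ok; σ2 onset /d/, coda /∅/ ok → phonotactically legal
Phonotactically legal: fnub.du, ba, pfo, lwup.da → 4.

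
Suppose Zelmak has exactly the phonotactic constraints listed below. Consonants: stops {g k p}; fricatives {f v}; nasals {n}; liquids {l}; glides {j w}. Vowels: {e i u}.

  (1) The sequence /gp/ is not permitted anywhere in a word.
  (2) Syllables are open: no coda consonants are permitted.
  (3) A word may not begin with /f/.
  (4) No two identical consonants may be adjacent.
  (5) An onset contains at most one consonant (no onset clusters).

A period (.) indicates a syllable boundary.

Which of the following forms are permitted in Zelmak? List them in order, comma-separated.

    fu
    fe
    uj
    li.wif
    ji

fu — violates constraint 3: word begins with /f/ → not permitted
fe — violates constraint 3: word begins with /f/ → not permitted
uj — violates constraint 2: syllable 1 coda /j/ has 1 consonant (> 0) → not permitted
li.wif — violates constraint 2: syllable 2 coda /f/ has 1 consonant (> 0) → not permitted
ji — σ1 onset /j/, coda /∅/ ok → permitted

ji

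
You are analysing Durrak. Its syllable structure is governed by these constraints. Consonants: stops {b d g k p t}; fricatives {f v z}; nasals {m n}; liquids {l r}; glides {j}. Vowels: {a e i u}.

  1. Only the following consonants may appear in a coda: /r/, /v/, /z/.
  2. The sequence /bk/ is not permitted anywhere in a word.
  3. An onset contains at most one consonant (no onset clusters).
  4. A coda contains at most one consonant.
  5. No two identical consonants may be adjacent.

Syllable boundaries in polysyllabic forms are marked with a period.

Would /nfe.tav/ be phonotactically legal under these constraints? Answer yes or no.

/nfe.tav/ — violates constraint 3: syllable 1 onset /nf/ has 2 consonants (> 1) → phonotactically illegal

no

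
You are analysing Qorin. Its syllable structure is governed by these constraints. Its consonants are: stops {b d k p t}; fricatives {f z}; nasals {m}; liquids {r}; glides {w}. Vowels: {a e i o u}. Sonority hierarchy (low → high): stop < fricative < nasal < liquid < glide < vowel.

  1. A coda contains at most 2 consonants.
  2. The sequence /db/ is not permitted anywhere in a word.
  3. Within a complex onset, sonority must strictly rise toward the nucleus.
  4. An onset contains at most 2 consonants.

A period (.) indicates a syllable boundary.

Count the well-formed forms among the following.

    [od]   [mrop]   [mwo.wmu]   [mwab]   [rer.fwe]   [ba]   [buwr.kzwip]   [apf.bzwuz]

[od] — σ1 onset /∅/, coda /d/ ok → well-formed
[mrop] — σ1 onset /mr/ (3→4 rises), coda /p/ ok → well-formed
[mwo.wmu] — violates constraint 3: syllable 2 onset /wm/: /w/ (glide, 5) → /m/ (nasal, 3) does not rise → ill-formed
[mwab] — σ1 onset /mw/ (3→5 rises), coda /b/ ok → well-formed
[rer.fwe] — σ1 onset /r/, coda /r/ ok; σ2 onset /fw/ (2→5 rises), coda /∅/ ok → well-formed
[ba] — σ1 onset /b/, coda /∅/ ok → well-formed
[buwr.kzwip] — violates constraint 4: syllable 2 onset /kzw/ has 3 consonants (> 2) → ill-formed
[apf.bzwuz] — violates constraint 4: syllable 2 onset /bzw/ has 3 consonants (> 2) → ill-formed
Well-formed: [od], [mrop], [mwab], [rer.fwe], [ba] → 5.

5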